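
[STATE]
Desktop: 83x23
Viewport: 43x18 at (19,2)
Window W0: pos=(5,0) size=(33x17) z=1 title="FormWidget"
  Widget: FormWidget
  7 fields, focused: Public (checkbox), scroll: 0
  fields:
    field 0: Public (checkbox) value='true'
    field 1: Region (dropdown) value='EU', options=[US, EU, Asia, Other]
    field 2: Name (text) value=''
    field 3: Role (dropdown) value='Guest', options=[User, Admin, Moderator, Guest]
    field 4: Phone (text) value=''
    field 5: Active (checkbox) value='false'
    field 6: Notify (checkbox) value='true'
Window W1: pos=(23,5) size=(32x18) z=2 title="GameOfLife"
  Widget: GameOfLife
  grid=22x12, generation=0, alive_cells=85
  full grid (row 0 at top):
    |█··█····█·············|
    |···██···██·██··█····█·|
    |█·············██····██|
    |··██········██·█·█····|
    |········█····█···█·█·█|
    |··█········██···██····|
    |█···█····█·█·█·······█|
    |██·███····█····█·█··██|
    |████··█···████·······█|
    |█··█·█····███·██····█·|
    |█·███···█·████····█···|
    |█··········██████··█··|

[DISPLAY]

──────────────────┨                        
 [x]              ┃                        
 [EU            ▼]┃                        
 [  ┏━━━━━━━━━━━━━━━━━━━━━━━━━━━━━━┓       
 [Gu┃ GameOfLife                   ┃       
 [  ┠──────────────────────────────┨       
 [ ]┃Gen: 0                        ┃       
 [x]┃█··█····█·············        ┃       
    ┃···██···██·██··█····█·        ┃       
    ┃█·············██····██        ┃       
    ┃··██········██·█·█····        ┃       
    ┃········█····█···█·█·█        ┃       
    ┃··█········██···██····        ┃       
    ┃█···█····█·█·█·······█        ┃       
━━━━┃██·███····█····█·█··██        ┃       
    ┃████··█···████·······█        ┃       
    ┃█··█·█····███·██····█·        ┃       
    ┃█·███···█·████····█···        ┃       


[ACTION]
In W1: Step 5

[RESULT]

──────────────────┨                        
 [x]              ┃                        
 [EU            ▼]┃                        
 [  ┏━━━━━━━━━━━━━━━━━━━━━━━━━━━━━━┓       
 [Gu┃ GameOfLife                   ┃       
 [  ┠──────────────────────────────┨       
 [ ]┃Gen: 5                        ┃       
 [x]┃·············█·█······        ┃       
    ┃·············█··█·····        ┃       
    ┃···············█···██·        ┃       
    ┃··██·········█·█····█·        ┃       
    ┃··█··········██··██·█·        ┃       
    ┃··█··█···········██···        ┃       
    ┃···█·█················        ┃       
━━━━┃······················        ┃       
    ┃············███·······        ┃       
    ┃······················        ┃       
    ┃·············██·······        ┃       


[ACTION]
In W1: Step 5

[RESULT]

──────────────────┨                        
 [x]              ┃                        
 [EU            ▼]┃                        
 [  ┏━━━━━━━━━━━━━━━━━━━━━━━━━━━━━━┓       
 [Gu┃ GameOfLife                   ┃       
 [  ┠──────────────────────────────┨       
 [ ]┃Gen: 10                       ┃       
 [x]┃······················        ┃       
    ┃··█···················        ┃       
    ┃·█·█·········██·····██        ┃       
    ┃█··············█····██        ┃       
    ┃█····█·······██·····██        ┃       
    ┃·██···················        ┃       
    ┃·██·██················        ┃       
━━━━┃···█··················        ┃       
    ┃······················        ┃       
    ┃······················        ┃       
    ┃······················        ┃       


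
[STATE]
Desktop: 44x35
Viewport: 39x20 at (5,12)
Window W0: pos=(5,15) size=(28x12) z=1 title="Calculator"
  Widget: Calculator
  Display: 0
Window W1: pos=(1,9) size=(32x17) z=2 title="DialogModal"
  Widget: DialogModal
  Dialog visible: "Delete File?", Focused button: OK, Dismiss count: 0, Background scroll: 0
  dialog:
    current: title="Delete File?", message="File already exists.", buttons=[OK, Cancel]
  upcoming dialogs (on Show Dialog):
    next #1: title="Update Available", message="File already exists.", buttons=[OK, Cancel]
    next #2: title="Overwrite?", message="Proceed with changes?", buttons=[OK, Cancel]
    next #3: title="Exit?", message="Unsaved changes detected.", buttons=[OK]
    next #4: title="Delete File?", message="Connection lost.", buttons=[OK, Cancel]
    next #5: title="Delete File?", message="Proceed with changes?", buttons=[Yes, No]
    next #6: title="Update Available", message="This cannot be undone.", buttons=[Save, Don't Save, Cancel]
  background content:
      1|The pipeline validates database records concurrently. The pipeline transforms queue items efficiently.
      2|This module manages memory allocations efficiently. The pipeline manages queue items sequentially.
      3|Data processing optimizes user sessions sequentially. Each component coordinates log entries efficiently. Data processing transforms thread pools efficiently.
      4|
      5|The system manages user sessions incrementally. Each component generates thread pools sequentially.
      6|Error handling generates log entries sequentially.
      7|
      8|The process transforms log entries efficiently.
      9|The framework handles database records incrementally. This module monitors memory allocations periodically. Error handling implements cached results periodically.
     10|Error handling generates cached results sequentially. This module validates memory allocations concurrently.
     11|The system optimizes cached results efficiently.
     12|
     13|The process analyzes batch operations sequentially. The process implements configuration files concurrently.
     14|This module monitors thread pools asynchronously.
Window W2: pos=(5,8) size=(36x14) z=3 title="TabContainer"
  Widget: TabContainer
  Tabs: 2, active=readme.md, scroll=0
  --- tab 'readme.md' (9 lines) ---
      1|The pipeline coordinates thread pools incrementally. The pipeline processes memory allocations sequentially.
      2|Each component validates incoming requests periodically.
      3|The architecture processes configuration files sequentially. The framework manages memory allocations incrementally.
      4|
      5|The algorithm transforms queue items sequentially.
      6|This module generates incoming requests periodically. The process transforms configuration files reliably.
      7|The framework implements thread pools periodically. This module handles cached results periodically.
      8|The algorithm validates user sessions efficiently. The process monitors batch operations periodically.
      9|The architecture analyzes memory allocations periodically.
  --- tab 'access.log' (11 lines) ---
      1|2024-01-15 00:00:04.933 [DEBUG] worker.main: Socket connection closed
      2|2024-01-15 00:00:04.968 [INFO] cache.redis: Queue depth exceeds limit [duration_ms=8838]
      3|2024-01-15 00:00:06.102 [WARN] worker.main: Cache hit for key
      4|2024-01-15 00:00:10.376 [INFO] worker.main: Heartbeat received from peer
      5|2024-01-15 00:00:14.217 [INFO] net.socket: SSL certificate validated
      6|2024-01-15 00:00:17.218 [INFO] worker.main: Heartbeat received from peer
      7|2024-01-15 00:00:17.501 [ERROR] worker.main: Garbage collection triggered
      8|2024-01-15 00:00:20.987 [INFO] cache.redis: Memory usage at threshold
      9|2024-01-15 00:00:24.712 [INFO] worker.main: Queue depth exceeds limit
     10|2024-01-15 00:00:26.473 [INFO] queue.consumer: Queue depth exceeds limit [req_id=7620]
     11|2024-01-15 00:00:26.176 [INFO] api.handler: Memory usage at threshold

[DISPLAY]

┃──────────────────────────────────┃   
┃The pipeline coordinates thread po┃   
┃Each component validates incoming ┃   
┃The architecture processes configu┃   
┃                                  ┃   
┃The algorithm transforms queue ite┃   
┃This module generates incoming req┃   
┃The framework implements thread po┃   
┃The algorithm validates user sessi┃   
┗━━━━━━━━━━━━━━━━━━━━━━━━━━━━━━━━━━┛   
 system optimizes cached re┃           
                           ┃           
 process analyzes batch ope┃           
━━━━━━━━━━━━━━━━━━━━━━━━━━━┛           
┗━━━━━━━━━━━━━━━━━━━━━━━━━━┛           
                                       
                                       
                                       
                                       
                                       


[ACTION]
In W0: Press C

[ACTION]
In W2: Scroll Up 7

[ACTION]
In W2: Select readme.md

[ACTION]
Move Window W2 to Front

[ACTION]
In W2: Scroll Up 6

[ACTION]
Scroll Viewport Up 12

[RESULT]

                                       
                                       
                                       
                                       
                                       
                                       
                                       
                                       
┏━━━━━━━━━━━━━━━━━━━━━━━━━━━━━━━━━━┓   
┃ TabContainer                     ┃   
┠──────────────────────────────────┨   
┃[readme.md]│ access.log           ┃   
┃──────────────────────────────────┃   
┃The pipeline coordinates thread po┃   
┃Each component validates incoming ┃   
┃The architecture processes configu┃   
┃                                  ┃   
┃The algorithm transforms queue ite┃   
┃This module generates incoming req┃   
┃The framework implements thread po┃   


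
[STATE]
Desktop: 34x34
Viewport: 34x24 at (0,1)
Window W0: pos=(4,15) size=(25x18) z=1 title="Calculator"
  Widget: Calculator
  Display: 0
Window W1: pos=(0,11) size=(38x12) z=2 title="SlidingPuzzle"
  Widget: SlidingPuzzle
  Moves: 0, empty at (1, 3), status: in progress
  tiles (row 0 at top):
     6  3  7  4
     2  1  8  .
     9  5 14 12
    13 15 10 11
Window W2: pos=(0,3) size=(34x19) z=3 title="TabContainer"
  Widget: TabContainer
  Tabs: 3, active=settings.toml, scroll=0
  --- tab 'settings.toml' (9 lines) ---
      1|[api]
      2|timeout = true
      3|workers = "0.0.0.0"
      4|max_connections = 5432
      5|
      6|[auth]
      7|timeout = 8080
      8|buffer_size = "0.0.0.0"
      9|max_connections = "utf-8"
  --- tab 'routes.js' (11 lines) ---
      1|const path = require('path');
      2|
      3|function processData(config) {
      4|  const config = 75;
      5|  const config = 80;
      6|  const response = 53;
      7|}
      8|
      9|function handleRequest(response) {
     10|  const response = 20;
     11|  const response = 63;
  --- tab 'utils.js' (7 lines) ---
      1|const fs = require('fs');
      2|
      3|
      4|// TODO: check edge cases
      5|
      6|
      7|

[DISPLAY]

                                  
                                  
┏━━━━━━━━━━━━━━━━━━━━━━━━━━━━━━━━┓
┃ TabContainer                   ┃
┠────────────────────────────────┨
┃[settings.toml]│ routes.js │ uti┃
┃────────────────────────────────┃
┃[api]                           ┃
┃timeout = true                  ┃
┃workers = "0.0.0.0"             ┃
┃max_connections = 5432          ┃
┃                                ┃
┃[auth]                          ┃
┃timeout = 8080                  ┃
┃buffer_size = "0.0.0.0"         ┃
┃max_connections = "utf-8"       ┃
┃                                ┃
┃                                ┃
┃                                ┃
┃                                ┃
┗━━━━━━━━━━━━━━━━━━━━━━━━━━━━━━━━┛
┗━━━━━━━━━━━━━━━━━━━━━━━━━━━━━━━━━
    ┃├───┼───┼───┼───┤      ┃     
    ┃│ 1 │ 2 │ 3 │ - │      ┃     


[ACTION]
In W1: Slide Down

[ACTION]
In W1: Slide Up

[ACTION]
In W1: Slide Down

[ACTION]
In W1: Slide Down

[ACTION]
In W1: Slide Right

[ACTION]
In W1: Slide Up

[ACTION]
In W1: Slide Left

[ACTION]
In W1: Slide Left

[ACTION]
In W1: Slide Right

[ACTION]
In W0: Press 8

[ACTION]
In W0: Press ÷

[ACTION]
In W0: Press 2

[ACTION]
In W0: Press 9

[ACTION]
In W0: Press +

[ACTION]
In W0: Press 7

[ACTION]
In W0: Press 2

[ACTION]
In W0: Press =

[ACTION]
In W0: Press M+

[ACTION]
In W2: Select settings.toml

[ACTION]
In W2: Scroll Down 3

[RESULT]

                                  
                                  
┏━━━━━━━━━━━━━━━━━━━━━━━━━━━━━━━━┓
┃ TabContainer                   ┃
┠────────────────────────────────┨
┃[settings.toml]│ routes.js │ uti┃
┃────────────────────────────────┃
┃max_connections = 5432          ┃
┃                                ┃
┃[auth]                          ┃
┃timeout = 8080                  ┃
┃buffer_size = "0.0.0.0"         ┃
┃max_connections = "utf-8"       ┃
┃                                ┃
┃                                ┃
┃                                ┃
┃                                ┃
┃                                ┃
┃                                ┃
┃                                ┃
┗━━━━━━━━━━━━━━━━━━━━━━━━━━━━━━━━┛
┗━━━━━━━━━━━━━━━━━━━━━━━━━━━━━━━━━
    ┃├───┼───┼───┼───┤      ┃     
    ┃│ 1 │ 2 │ 3 │ - │      ┃     


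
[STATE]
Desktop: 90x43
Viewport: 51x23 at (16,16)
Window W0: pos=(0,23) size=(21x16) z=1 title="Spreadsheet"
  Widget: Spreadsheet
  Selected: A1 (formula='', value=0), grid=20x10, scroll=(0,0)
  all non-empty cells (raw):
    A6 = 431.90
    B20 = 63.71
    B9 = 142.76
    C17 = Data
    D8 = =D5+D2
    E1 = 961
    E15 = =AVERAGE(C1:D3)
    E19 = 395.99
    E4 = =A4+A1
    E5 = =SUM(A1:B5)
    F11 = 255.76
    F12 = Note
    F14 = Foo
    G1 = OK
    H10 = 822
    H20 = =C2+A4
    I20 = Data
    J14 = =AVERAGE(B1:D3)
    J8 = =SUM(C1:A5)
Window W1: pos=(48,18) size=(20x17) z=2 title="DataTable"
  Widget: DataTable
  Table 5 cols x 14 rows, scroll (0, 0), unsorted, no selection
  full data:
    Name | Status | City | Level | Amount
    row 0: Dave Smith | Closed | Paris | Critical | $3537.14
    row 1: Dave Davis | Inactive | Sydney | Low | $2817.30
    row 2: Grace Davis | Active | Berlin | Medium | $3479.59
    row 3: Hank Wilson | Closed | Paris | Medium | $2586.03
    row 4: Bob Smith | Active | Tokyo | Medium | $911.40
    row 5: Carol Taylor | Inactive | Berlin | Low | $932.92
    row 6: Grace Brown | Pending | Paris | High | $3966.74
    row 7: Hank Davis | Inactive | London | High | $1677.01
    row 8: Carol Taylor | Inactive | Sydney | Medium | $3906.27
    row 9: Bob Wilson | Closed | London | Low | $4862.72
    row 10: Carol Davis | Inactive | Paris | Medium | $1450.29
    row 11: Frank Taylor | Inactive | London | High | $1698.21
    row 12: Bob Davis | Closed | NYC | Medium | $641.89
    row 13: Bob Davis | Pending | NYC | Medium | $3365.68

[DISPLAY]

                                                   
                                                   
                                ┏━━━━━━━━━━━━━━━━━━
                                ┃ DataTable        
                                ┠──────────────────
                                ┃Name        │Statu
                                ┃────────────┼─────
━━━━┓                           ┃Dave Smith  │Close
    ┃                           ┃Dave Davis  │Inact
────┨                           ┃Grace Davis │Activ
    ┃                           ┃Hank Wilson │Close
B   ┃                           ┃Bob Smith   │Activ
----┃                           ┃Carol Taylor│Inact
    ┃                           ┃Grace Brown │Pendi
    ┃                           ┃Hank Davis  │Inact
    ┃                           ┃Carol Taylor│Inact
    ┃                           ┃Bob Wilson  │Close
    ┃                           ┃Carol Davis │Inact
    ┃                           ┗━━━━━━━━━━━━━━━━━━
    ┃                                              
    ┃                                              
42.7┃                                              
━━━━┛                                              


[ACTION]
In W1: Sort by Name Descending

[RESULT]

                                                   
                                                   
                                ┏━━━━━━━━━━━━━━━━━━
                                ┃ DataTable        
                                ┠──────────────────
                                ┃Name       ▼│Statu
                                ┃────────────┼─────
━━━━┓                           ┃Hank Wilson │Close
    ┃                           ┃Hank Davis  │Inact
────┨                           ┃Grace Davis │Activ
    ┃                           ┃Grace Brown │Pendi
B   ┃                           ┃Frank Taylor│Inact
----┃                           ┃Dave Smith  │Close
    ┃                           ┃Dave Davis  │Inact
    ┃                           ┃Carol Taylor│Inact
    ┃                           ┃Carol Taylor│Inact
    ┃                           ┃Carol Davis │Inact
    ┃                           ┃Bob Wilson  │Close
    ┃                           ┗━━━━━━━━━━━━━━━━━━
    ┃                                              
    ┃                                              
42.7┃                                              
━━━━┛                                              


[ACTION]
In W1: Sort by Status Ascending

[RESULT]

                                                   
                                                   
                                ┏━━━━━━━━━━━━━━━━━━
                                ┃ DataTable        
                                ┠──────────────────
                                ┃Name        │Statu
                                ┃────────────┼─────
━━━━┓                           ┃Grace Davis │Activ
    ┃                           ┃Bob Smith   │Activ
────┨                           ┃Hank Wilson │Close
    ┃                           ┃Dave Smith  │Close
B   ┃                           ┃Bob Wilson  │Close
----┃                           ┃Bob Davis   │Close
    ┃                           ┃Hank Davis  │Inact
    ┃                           ┃Frank Taylor│Inact
    ┃                           ┃Dave Davis  │Inact
    ┃                           ┃Carol Taylor│Inact
    ┃                           ┃Carol Taylor│Inact
    ┃                           ┗━━━━━━━━━━━━━━━━━━
    ┃                                              
    ┃                                              
42.7┃                                              
━━━━┛                                              


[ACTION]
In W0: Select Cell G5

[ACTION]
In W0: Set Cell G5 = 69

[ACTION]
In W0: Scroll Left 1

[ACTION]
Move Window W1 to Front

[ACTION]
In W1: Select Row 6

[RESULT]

                                                   
                                                   
                                ┏━━━━━━━━━━━━━━━━━━
                                ┃ DataTable        
                                ┠──────────────────
                                ┃Name        │Statu
                                ┃────────────┼─────
━━━━┓                           ┃Grace Davis │Activ
    ┃                           ┃Bob Smith   │Activ
────┨                           ┃Hank Wilson │Close
    ┃                           ┃Dave Smith  │Close
B   ┃                           ┃Bob Wilson  │Close
----┃                           ┃Bob Davis   │Close
    ┃                           ┃>ank Davis  │Inact
    ┃                           ┃Frank Taylor│Inact
    ┃                           ┃Dave Davis  │Inact
    ┃                           ┃Carol Taylor│Inact
    ┃                           ┃Carol Taylor│Inact
    ┃                           ┗━━━━━━━━━━━━━━━━━━
    ┃                                              
    ┃                                              
42.7┃                                              
━━━━┛                                              


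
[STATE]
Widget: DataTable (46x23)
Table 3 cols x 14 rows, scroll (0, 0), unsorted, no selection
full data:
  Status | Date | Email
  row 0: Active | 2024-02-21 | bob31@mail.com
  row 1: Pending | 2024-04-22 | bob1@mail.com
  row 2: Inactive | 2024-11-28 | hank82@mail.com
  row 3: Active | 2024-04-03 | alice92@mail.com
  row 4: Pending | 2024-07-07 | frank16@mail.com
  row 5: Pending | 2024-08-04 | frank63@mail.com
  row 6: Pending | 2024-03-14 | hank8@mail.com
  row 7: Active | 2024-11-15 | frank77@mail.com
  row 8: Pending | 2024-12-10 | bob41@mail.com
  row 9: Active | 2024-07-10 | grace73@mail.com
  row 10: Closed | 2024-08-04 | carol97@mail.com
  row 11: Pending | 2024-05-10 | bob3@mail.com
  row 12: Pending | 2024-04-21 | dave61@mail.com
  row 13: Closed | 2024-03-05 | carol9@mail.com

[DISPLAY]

Status  │Date      │Email                     
────────┼──────────┼────────────────          
Active  │2024-02-21│bob31@mail.com            
Pending │2024-04-22│bob1@mail.com             
Inactive│2024-11-28│hank82@mail.com           
Active  │2024-04-03│alice92@mail.com          
Pending │2024-07-07│frank16@mail.com          
Pending │2024-08-04│frank63@mail.com          
Pending │2024-03-14│hank8@mail.com            
Active  │2024-11-15│frank77@mail.com          
Pending │2024-12-10│bob41@mail.com            
Active  │2024-07-10│grace73@mail.com          
Closed  │2024-08-04│carol97@mail.com          
Pending │2024-05-10│bob3@mail.com             
Pending │2024-04-21│dave61@mail.com           
Closed  │2024-03-05│carol9@mail.com           
                                              
                                              
                                              
                                              
                                              
                                              
                                              


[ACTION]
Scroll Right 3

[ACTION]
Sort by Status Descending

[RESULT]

Status ▼│Date      │Email                     
────────┼──────────┼────────────────          
Pending │2024-04-22│bob1@mail.com             
Pending │2024-07-07│frank16@mail.com          
Pending │2024-08-04│frank63@mail.com          
Pending │2024-03-14│hank8@mail.com            
Pending │2024-12-10│bob41@mail.com            
Pending │2024-05-10│bob3@mail.com             
Pending │2024-04-21│dave61@mail.com           
Inactive│2024-11-28│hank82@mail.com           
Closed  │2024-08-04│carol97@mail.com          
Closed  │2024-03-05│carol9@mail.com           
Active  │2024-02-21│bob31@mail.com            
Active  │2024-04-03│alice92@mail.com          
Active  │2024-11-15│frank77@mail.com          
Active  │2024-07-10│grace73@mail.com          
                                              
                                              
                                              
                                              
                                              
                                              
                                              


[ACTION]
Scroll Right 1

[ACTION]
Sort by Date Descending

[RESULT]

Status  │Date     ▼│Email                     
────────┼──────────┼────────────────          
Pending │2024-12-10│bob41@mail.com            
Inactive│2024-11-28│hank82@mail.com           
Active  │2024-11-15│frank77@mail.com          
Pending │2024-08-04│frank63@mail.com          
Closed  │2024-08-04│carol97@mail.com          
Active  │2024-07-10│grace73@mail.com          
Pending │2024-07-07│frank16@mail.com          
Pending │2024-05-10│bob3@mail.com             
Pending │2024-04-22│bob1@mail.com             
Pending │2024-04-21│dave61@mail.com           
Active  │2024-04-03│alice92@mail.com          
Pending │2024-03-14│hank8@mail.com            
Closed  │2024-03-05│carol9@mail.com           
Active  │2024-02-21│bob31@mail.com            
                                              
                                              
                                              
                                              
                                              
                                              
                                              


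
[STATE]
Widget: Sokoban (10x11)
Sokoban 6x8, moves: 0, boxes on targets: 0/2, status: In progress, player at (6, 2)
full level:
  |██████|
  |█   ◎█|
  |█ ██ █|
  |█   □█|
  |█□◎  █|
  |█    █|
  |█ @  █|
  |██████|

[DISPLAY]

██████    
█   ◎█    
█ ██ █    
█   □█    
█□◎  █    
█    █    
█ @  █    
██████    
Moves: 0  
          
          


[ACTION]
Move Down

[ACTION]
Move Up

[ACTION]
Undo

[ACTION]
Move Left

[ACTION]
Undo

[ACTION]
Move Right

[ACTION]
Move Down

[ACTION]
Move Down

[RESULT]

██████    
█   ◎█    
█ ██ █    
█   □█    
█□◎  █    
█    █    
█  @ █    
██████    
Moves: 1  
          
          


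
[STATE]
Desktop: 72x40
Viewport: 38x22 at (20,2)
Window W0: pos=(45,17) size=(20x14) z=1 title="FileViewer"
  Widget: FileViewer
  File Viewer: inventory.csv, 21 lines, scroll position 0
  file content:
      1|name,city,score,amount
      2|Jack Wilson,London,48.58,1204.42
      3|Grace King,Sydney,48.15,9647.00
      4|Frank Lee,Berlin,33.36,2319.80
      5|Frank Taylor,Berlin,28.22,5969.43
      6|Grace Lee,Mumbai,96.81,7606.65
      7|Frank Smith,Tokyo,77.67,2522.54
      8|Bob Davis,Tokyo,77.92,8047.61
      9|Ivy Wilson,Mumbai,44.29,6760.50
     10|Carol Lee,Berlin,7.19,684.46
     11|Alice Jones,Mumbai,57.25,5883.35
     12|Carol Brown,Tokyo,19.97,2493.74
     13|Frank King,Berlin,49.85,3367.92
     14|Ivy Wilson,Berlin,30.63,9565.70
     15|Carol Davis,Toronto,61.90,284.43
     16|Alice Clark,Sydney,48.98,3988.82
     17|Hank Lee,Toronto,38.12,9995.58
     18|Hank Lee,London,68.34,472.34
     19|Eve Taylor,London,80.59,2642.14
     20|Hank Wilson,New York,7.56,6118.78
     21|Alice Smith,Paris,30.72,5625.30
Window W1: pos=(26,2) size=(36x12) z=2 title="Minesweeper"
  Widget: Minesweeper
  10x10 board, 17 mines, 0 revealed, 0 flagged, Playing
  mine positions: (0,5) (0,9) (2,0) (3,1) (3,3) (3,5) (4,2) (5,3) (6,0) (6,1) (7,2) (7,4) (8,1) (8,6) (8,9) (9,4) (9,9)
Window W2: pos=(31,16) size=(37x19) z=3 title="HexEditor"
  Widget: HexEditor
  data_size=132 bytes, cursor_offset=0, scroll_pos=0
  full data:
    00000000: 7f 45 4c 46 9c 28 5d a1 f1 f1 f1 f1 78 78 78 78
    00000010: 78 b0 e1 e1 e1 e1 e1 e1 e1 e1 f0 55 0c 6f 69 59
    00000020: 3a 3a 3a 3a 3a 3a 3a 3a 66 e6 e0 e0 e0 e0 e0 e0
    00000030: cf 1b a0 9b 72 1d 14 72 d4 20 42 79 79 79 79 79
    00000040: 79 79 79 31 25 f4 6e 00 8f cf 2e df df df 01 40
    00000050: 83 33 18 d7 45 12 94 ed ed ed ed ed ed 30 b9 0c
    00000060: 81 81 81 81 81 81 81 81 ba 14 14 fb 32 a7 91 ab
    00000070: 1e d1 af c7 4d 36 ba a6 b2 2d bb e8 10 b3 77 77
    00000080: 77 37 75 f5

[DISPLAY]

      ┏━━━━━━━━━━━━━━━━━━━━━━━━━━━━━━━
      ┃ Minesweeper                   
      ┠───────────────────────────────
      ┃■■■■■■■■■■                     
      ┃■■■■■■■■■■                     
      ┃■■■■■■■■■■                     
      ┃■■■■■■■■■■                     
      ┃■■■■■■■■■■                     
      ┃■■■■■■■■■■                     
      ┃■■■■■■■■■■                     
      ┃■■■■■■■■■■                     
      ┗━━━━━━━━━━━━━━━━━━━━━━━━━━━━━━━
                                      
                                      
           ┏━━━━━━━━━━━━━━━━━━━━━━━━━━
           ┃ HexEditor                
           ┠──────────────────────────
           ┃00000000  7F 45 4c 46 9c 2
           ┃00000010  78 b0 e1 e1 e1 e
           ┃00000020  3a 3a 3a 3a 3a 3
           ┃00000030  cf 1b a0 9b 72 1
           ┃00000040  79 79 79 31 25 f


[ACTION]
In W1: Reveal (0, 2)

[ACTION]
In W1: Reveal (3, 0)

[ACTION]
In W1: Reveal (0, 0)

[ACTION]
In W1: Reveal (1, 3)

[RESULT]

      ┏━━━━━━━━━━━━━━━━━━━━━━━━━━━━━━━
      ┃ Minesweeper                   
      ┠───────────────────────────────
      ┃    1■■■■■                     
      ┃11  1■■■■■                     
      ┃■2212■■■■■                     
      ┃2■■■■■■■■■                     
      ┃■■■■■■■■■■                     
      ┃■■■■■■■■■■                     
      ┃■■■■■■■■■■                     
      ┃■■■■■■■■■■                     
      ┗━━━━━━━━━━━━━━━━━━━━━━━━━━━━━━━
                                      
                                      
           ┏━━━━━━━━━━━━━━━━━━━━━━━━━━
           ┃ HexEditor                
           ┠──────────────────────────
           ┃00000000  7F 45 4c 46 9c 2
           ┃00000010  78 b0 e1 e1 e1 e
           ┃00000020  3a 3a 3a 3a 3a 3
           ┃00000030  cf 1b a0 9b 72 1
           ┃00000040  79 79 79 31 25 f


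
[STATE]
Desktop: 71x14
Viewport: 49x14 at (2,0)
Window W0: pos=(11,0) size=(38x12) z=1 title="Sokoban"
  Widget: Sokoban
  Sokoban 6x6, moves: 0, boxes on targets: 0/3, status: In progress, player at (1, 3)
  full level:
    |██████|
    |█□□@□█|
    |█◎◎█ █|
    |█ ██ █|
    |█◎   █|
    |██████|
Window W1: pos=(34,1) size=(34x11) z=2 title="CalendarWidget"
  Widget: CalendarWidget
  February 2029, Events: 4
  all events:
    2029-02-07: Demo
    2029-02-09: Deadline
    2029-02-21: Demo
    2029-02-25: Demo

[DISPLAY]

         ┏━━━━━━━━━━━━━━━━━━━━━━━━━━━━━━━━━━━━┓  
         ┃ Sokoban              ┏━━━━━━━━━━━━━━━━
         ┠──────────────────────┃ CalendarWidget 
         ┃██████                ┠────────────────
         ┃█□□@□█                ┃         Februar
         ┃█◎◎█ █                ┃Mo Tu We Th Fr S
         ┃█ ██ █                ┃          1  2  
         ┃█◎   █                ┃ 5  6  7*  8  9*
         ┃██████                ┃12 13 14 15 16 1
         ┃Moves: 0  0/3         ┃19 20 21* 22 23 
         ┃                      ┃26 27 28        
         ┗━━━━━━━━━━━━━━━━━━━━━━┗━━━━━━━━━━━━━━━━
                                                 
                                                 


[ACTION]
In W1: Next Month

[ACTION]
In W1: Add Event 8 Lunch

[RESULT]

         ┏━━━━━━━━━━━━━━━━━━━━━━━━━━━━━━━━━━━━┓  
         ┃ Sokoban              ┏━━━━━━━━━━━━━━━━
         ┠──────────────────────┃ CalendarWidget 
         ┃██████                ┠────────────────
         ┃█□□@□█                ┃           March
         ┃█◎◎█ █                ┃Mo Tu We Th Fr S
         ┃█ ██ █                ┃          1  2  
         ┃█◎   █                ┃ 5  6  7  8*  9 
         ┃██████                ┃12 13 14 15 16 1
         ┃Moves: 0  0/3         ┃19 20 21 22 23 2
         ┃                      ┃26 27 28 29 30 3
         ┗━━━━━━━━━━━━━━━━━━━━━━┗━━━━━━━━━━━━━━━━
                                                 
                                                 


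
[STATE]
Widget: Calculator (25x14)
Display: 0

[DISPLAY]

                        0
┌───┬───┬───┬───┐        
│ 7 │ 8 │ 9 │ ÷ │        
├───┼───┼───┼───┤        
│ 4 │ 5 │ 6 │ × │        
├───┼───┼───┼───┤        
│ 1 │ 2 │ 3 │ - │        
├───┼───┼───┼───┤        
│ 0 │ . │ = │ + │        
├───┼───┼───┼───┤        
│ C │ MC│ MR│ M+│        
└───┴───┴───┴───┘        
                         
                         


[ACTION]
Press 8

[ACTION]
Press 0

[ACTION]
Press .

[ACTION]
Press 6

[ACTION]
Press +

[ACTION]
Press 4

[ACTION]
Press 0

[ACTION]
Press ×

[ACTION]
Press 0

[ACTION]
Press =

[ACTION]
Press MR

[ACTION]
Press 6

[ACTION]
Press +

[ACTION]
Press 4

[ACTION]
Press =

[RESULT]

                       10
┌───┬───┬───┬───┐        
│ 7 │ 8 │ 9 │ ÷ │        
├───┼───┼───┼───┤        
│ 4 │ 5 │ 6 │ × │        
├───┼───┼───┼───┤        
│ 1 │ 2 │ 3 │ - │        
├───┼───┼───┼───┤        
│ 0 │ . │ = │ + │        
├───┼───┼───┼───┤        
│ C │ MC│ MR│ M+│        
└───┴───┴───┴───┘        
                         
                         


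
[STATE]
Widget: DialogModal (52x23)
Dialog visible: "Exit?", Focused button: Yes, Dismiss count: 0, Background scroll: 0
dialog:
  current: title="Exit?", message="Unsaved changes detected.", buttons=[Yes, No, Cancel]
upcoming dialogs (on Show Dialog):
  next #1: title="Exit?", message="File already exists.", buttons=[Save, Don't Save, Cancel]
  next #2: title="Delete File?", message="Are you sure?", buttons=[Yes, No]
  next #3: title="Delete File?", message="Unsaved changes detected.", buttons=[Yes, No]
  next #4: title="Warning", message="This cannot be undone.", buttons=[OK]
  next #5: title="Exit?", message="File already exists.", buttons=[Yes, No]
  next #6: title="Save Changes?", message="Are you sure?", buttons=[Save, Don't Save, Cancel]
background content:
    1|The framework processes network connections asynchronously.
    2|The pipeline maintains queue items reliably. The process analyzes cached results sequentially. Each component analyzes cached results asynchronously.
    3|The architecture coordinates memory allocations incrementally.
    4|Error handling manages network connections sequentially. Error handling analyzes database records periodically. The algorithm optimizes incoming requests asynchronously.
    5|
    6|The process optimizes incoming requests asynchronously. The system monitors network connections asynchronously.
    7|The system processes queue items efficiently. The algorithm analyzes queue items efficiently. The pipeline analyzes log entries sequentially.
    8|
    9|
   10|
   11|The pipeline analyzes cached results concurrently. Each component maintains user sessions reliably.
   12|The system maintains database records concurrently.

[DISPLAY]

The framework processes network connections asynchro
The pipeline maintains queue items reliably. The pro
The architecture coordinates memory allocations incr
Error handling manages network connections sequentia
                                                    
The process optimizes incoming requests asynchronous
The system processes queue items efficiently. The al
                                                    
                                                    
           ┌───────────────────────────┐            
The pipelin│           Exit?           │currently. E
The system │ Unsaved changes detected. │ncurrently. 
           │    [Yes]  No   Cancel     │            
           └───────────────────────────┘            
                                                    
                                                    
                                                    
                                                    
                                                    
                                                    
                                                    
                                                    
                                                    


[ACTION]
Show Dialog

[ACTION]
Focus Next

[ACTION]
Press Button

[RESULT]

The framework processes network connections asynchro
The pipeline maintains queue items reliably. The pro
The architecture coordinates memory allocations incr
Error handling manages network connections sequentia
                                                    
The process optimizes incoming requests asynchronous
The system processes queue items efficiently. The al
                                                    
                                                    
                                                    
The pipeline analyzes cached results concurrently. E
The system maintains database records concurrently. 
                                                    
                                                    
                                                    
                                                    
                                                    
                                                    
                                                    
                                                    
                                                    
                                                    
                                                    


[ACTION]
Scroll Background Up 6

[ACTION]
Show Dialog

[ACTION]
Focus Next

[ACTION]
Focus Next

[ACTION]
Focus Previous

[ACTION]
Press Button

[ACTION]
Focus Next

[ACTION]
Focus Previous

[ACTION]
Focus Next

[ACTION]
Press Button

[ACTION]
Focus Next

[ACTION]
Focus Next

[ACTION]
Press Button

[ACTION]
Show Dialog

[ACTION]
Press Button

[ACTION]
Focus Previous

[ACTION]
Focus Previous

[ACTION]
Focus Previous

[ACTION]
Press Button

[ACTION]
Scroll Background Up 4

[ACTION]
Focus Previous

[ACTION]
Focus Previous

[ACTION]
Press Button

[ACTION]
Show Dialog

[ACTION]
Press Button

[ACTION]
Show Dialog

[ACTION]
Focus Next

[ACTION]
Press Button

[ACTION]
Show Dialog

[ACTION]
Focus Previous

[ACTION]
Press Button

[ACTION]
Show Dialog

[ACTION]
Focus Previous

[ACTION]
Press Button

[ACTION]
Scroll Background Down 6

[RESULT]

The system processes queue items efficiently. The al
                                                    
                                                    
                                                    
The pipeline analyzes cached results concurrently. E
The system maintains database records concurrently. 
                                                    
                                                    
                                                    
                                                    
                                                    
                                                    
                                                    
                                                    
                                                    
                                                    
                                                    
                                                    
                                                    
                                                    
                                                    
                                                    
                                                    
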